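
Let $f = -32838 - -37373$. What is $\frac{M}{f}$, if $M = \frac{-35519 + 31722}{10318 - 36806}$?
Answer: $\frac{3797}{120123080} \approx 3.1609 \cdot 10^{-5}$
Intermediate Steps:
$f = 4535$ ($f = -32838 + 37373 = 4535$)
$M = \frac{3797}{26488}$ ($M = - \frac{3797}{-26488} = \left(-3797\right) \left(- \frac{1}{26488}\right) = \frac{3797}{26488} \approx 0.14335$)
$\frac{M}{f} = \frac{3797}{26488 \cdot 4535} = \frac{3797}{26488} \cdot \frac{1}{4535} = \frac{3797}{120123080}$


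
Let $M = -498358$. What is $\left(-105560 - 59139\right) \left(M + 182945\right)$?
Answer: $51948205687$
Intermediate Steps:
$\left(-105560 - 59139\right) \left(M + 182945\right) = \left(-105560 - 59139\right) \left(-498358 + 182945\right) = \left(-164699\right) \left(-315413\right) = 51948205687$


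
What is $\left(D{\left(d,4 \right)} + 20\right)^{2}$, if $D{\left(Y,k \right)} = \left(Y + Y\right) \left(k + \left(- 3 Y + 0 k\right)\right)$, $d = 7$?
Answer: $47524$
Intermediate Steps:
$D{\left(Y,k \right)} = 2 Y \left(k - 3 Y\right)$ ($D{\left(Y,k \right)} = 2 Y \left(k + \left(- 3 Y + 0\right)\right) = 2 Y \left(k - 3 Y\right)$)
$\left(D{\left(d,4 \right)} + 20\right)^{2} = \left(2 \cdot 7 \left(4 - 21\right) + 20\right)^{2} = \left(2 \cdot 7 \left(-17\right) + 20\right)^{2} = \left(-238 + 20\right)^{2} = \left(-218\right)^{2} = 47524$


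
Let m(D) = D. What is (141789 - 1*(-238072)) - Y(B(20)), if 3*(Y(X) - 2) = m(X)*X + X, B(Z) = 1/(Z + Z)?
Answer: 1823323159/4800 ≈ 3.7986e+5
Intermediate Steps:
B(Z) = 1/(2*Z)
Y(X) = 2 + X/3 + X²/3 (Y(X) = 2 + (X*X + X)/3 = 2 + (X² + X)/3 = 2 + (X + X²)/3 = 2 + (X/3 + X²/3) = 2 + X/3 + X²/3)
(141789 - 1*(-238072)) - Y(B(20)) = (141789 - 1*(-238072)) - (2 + ((½)/20)/3 + ((½)/20)²/3) = (141789 + 238072) - (2 + ((½)*(1/20))/3 + ((½)*(1/20))²/3) = 379861 - (2 + (⅓)*(1/40) + (1/40)²/3) = 379861 - (2 + 1/120 + (⅓)*(1/1600)) = 379861 - (2 + 1/120 + 1/4800) = 379861 - 1*9641/4800 = 379861 - 9641/4800 = 1823323159/4800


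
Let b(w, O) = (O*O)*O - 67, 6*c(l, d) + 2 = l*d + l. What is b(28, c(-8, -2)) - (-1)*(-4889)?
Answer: -4955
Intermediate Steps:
c(l, d) = -⅓ + l/6 + d*l/6 (c(l, d) = -⅓ + (l*d + l)/6 = -⅓ + (d*l + l)/6 = -⅓ + (l + d*l)/6 = -⅓ + (l/6 + d*l/6) = -⅓ + l/6 + d*l/6)
b(w, O) = -67 + O³ (b(w, O) = O²*O - 67 = O³ - 67 = -67 + O³)
b(28, c(-8, -2)) - (-1)*(-4889) = (-67 + (-⅓ + (⅙)*(-8) + (⅙)*(-2)*(-8))³) - (-1)*(-4889) = (-67 + (-⅓ - 4/3 + 8/3)³) - 1*4889 = (-67 + 1³) - 4889 = (-67 + 1) - 4889 = -66 - 4889 = -4955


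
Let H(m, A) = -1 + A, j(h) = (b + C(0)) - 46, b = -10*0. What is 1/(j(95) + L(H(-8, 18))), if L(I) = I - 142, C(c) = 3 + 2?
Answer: -1/166 ≈ -0.0060241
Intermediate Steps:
b = 0
C(c) = 5
j(h) = -41 (j(h) = (0 + 5) - 46 = 5 - 46 = -41)
L(I) = -142 + I
1/(j(95) + L(H(-8, 18))) = 1/(-41 + (-142 + (-1 + 18))) = 1/(-41 + (-142 + 17)) = 1/(-41 - 125) = 1/(-166) = -1/166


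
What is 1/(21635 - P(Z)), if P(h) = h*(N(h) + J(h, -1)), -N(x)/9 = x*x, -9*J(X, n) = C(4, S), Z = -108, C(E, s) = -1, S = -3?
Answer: -1/11315761 ≈ -8.8372e-8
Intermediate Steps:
J(X, n) = 1/9 (J(X, n) = -1/9*(-1) = 1/9)
N(x) = -9*x**2 (N(x) = -9*x*x = -9*x**2)
P(h) = h*(1/9 - 9*h**2) (P(h) = h*(-9*h**2 + 1/9) = h*(1/9 - 9*h**2))
1/(21635 - P(Z)) = 1/(21635 - (-9*(-108)**3 + (1/9)*(-108))) = 1/(21635 - (-9*(-1259712) - 12)) = 1/(21635 - (11337408 - 12)) = 1/(21635 - 1*11337396) = 1/(21635 - 11337396) = 1/(-11315761) = -1/11315761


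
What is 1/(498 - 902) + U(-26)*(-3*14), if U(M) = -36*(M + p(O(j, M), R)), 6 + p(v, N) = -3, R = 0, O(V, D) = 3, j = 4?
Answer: -21379681/404 ≈ -52920.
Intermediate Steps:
p(v, N) = -9 (p(v, N) = -6 - 3 = -9)
U(M) = 324 - 36*M (U(M) = -36*(M - 9) = -36*(-9 + M) = 324 - 36*M)
1/(498 - 902) + U(-26)*(-3*14) = 1/(498 - 902) + (324 - 36*(-26))*(-3*14) = 1/(-404) + (324 + 936)*(-42) = -1/404 + 1260*(-42) = -1/404 - 52920 = -21379681/404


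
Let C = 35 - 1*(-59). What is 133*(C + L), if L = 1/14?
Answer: 25023/2 ≈ 12512.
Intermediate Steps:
C = 94 (C = 35 + 59 = 94)
L = 1/14 ≈ 0.071429
133*(C + L) = 133*(94 + 1/14) = 133*(1317/14) = 25023/2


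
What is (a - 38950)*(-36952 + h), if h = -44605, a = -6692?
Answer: 3722424594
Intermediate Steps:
(a - 38950)*(-36952 + h) = (-6692 - 38950)*(-36952 - 44605) = -45642*(-81557) = 3722424594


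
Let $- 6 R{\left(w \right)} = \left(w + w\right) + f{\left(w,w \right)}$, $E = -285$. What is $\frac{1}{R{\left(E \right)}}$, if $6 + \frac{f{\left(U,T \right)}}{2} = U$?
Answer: $\frac{1}{192} \approx 0.0052083$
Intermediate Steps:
$f{\left(U,T \right)} = -12 + 2 U$
$R{\left(w \right)} = 2 - \frac{2 w}{3}$ ($R{\left(w \right)} = - \frac{\left(w + w\right) + \left(-12 + 2 w\right)}{6} = - \frac{2 w + \left(-12 + 2 w\right)}{6} = - \frac{-12 + 4 w}{6} = 2 - \frac{2 w}{3}$)
$\frac{1}{R{\left(E \right)}} = \frac{1}{2 - -190} = \frac{1}{2 + 190} = \frac{1}{192}$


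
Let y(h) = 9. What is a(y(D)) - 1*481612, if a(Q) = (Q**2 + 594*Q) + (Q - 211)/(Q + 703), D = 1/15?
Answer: -169521961/356 ≈ -4.7619e+5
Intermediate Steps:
D = 1/15 ≈ 0.066667
a(Q) = Q**2 + 594*Q + (-211 + Q)/(703 + Q) (a(Q) = (Q**2 + 594*Q) + (-211 + Q)/(703 + Q) = Q**2 + 594*Q + (-211 + Q)/(703 + Q))
a(y(D)) - 1*481612 = (-211 + 9**3 + 1297*9**2 + 417583*9)/(703 + 9) - 1*481612 = (-211 + 729 + 1297*81 + 3758247)/712 - 481612 = (-211 + 729 + 105057 + 3758247)/712 - 481612 = (1/712)*3863822 - 481612 = 1931911/356 - 481612 = -169521961/356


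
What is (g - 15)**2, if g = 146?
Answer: 17161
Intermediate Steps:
(g - 15)**2 = (146 - 15)**2 = 131**2 = 17161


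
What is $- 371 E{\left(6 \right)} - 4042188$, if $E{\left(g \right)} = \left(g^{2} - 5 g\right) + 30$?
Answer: $-4055544$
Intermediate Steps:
$E{\left(g \right)} = 30 + g^{2} - 5 g$
$- 371 E{\left(6 \right)} - 4042188 = - 371 \left(30 + 6^{2} - 30\right) - 4042188 = - 371 \left(30 + 36 - 30\right) - 4042188 = \left(-371\right) 36 - 4042188 = -13356 - 4042188 = -4055544$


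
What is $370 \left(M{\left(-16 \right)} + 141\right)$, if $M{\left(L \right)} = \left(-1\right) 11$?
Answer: $48100$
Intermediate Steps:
$M{\left(L \right)} = -11$
$370 \left(M{\left(-16 \right)} + 141\right) = 370 \left(-11 + 141\right) = 370 \cdot 130 = 48100$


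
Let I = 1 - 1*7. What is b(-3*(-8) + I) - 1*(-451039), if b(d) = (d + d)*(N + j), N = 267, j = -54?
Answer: 458707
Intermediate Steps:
I = -6 (I = 1 - 7 = -6)
b(d) = 426*d (b(d) = (d + d)*(267 - 54) = (2*d)*213 = 426*d)
b(-3*(-8) + I) - 1*(-451039) = 426*(-3*(-8) - 6) - 1*(-451039) = 426*(24 - 6) + 451039 = 426*18 + 451039 = 7668 + 451039 = 458707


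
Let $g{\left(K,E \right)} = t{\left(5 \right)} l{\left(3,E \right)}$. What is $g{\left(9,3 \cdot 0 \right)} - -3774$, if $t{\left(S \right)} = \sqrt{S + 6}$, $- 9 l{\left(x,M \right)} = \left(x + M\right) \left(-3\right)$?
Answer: $3774 + \sqrt{11} \approx 3777.3$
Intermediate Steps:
$l{\left(x,M \right)} = \frac{M}{3} + \frac{x}{3}$ ($l{\left(x,M \right)} = - \frac{\left(x + M\right) \left(-3\right)}{9} = - \frac{\left(M + x\right) \left(-3\right)}{9} = - \frac{- 3 M - 3 x}{9} = \frac{M}{3} + \frac{x}{3}$)
$t{\left(S \right)} = \sqrt{6 + S}$
$g{\left(K,E \right)} = \sqrt{11} \left(1 + \frac{E}{3}\right)$ ($g{\left(K,E \right)} = \sqrt{6 + 5} \left(\frac{E}{3} + \frac{1}{3} \cdot 3\right) = \sqrt{11} \left(\frac{E}{3} + 1\right) = \sqrt{11} \left(1 + \frac{E}{3}\right)$)
$g{\left(9,3 \cdot 0 \right)} - -3774 = \frac{\sqrt{11} \left(3 + 3 \cdot 0\right)}{3} - -3774 = \frac{\sqrt{11} \left(3 + 0\right)}{3} + 3774 = \frac{1}{3} \sqrt{11} \cdot 3 + 3774 = \sqrt{11} + 3774 = 3774 + \sqrt{11}$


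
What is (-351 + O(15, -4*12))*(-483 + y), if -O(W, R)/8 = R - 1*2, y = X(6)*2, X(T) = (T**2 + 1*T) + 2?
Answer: -19355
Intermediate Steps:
X(T) = 2 + T + T**2 (X(T) = (T**2 + T) + 2 = (T + T**2) + 2 = 2 + T + T**2)
y = 88 (y = (2 + 6 + 6**2)*2 = (2 + 6 + 36)*2 = 44*2 = 88)
O(W, R) = 16 - 8*R (O(W, R) = -8*(R - 1*2) = -8*(R - 2) = -8*(-2 + R) = 16 - 8*R)
(-351 + O(15, -4*12))*(-483 + y) = (-351 + (16 - (-32)*12))*(-483 + 88) = (-351 + (16 - 8*(-48)))*(-395) = (-351 + (16 + 384))*(-395) = (-351 + 400)*(-395) = 49*(-395) = -19355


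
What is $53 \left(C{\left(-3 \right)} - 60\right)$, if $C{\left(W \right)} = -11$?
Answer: $-3763$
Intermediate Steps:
$53 \left(C{\left(-3 \right)} - 60\right) = 53 \left(-11 - 60\right) = 53 \left(-71\right) = -3763$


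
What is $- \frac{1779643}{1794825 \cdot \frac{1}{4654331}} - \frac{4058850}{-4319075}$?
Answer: $- \frac{1431003858328722529}{310079351475} \approx -4.615 \cdot 10^{6}$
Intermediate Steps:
$- \frac{1779643}{1794825 \cdot \frac{1}{4654331}} - \frac{4058850}{-4319075} = - \frac{1779643}{1794825 \cdot \frac{1}{4654331}} - - \frac{162354}{172763} = - \frac{1779643}{\frac{1794825}{4654331}} + \frac{162354}{172763} = \left(-1779643\right) \frac{4654331}{1794825} + \frac{162354}{172763} = - \frac{8283047583833}{1794825} + \frac{162354}{172763} = - \frac{1431003858328722529}{310079351475}$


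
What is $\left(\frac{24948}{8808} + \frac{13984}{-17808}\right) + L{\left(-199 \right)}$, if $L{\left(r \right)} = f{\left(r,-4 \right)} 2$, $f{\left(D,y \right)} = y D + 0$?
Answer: $\frac{1302244075}{816942} \approx 1594.0$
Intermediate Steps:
$f{\left(D,y \right)} = D y$ ($f{\left(D,y \right)} = D y + 0 = D y$)
$L{\left(r \right)} = - 8 r$ ($L{\left(r \right)} = r \left(-4\right) 2 = - 4 r 2 = - 8 r$)
$\left(\frac{24948}{8808} + \frac{13984}{-17808}\right) + L{\left(-199 \right)} = \left(\frac{24948}{8808} + \frac{13984}{-17808}\right) - -1592 = \left(24948 \cdot \frac{1}{8808} + 13984 \left(- \frac{1}{17808}\right)\right) + 1592 = \left(\frac{2079}{734} - \frac{874}{1113}\right) + 1592 = \frac{1672411}{816942} + 1592 = \frac{1302244075}{816942}$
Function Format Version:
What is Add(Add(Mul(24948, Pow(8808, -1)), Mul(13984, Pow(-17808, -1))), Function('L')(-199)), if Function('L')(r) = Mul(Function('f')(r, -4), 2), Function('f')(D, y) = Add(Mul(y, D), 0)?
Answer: Rational(1302244075, 816942) ≈ 1594.0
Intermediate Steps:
Function('f')(D, y) = Mul(D, y) (Function('f')(D, y) = Add(Mul(D, y), 0) = Mul(D, y))
Function('L')(r) = Mul(-8, r) (Function('L')(r) = Mul(Mul(r, -4), 2) = Mul(Mul(-4, r), 2) = Mul(-8, r))
Add(Add(Mul(24948, Pow(8808, -1)), Mul(13984, Pow(-17808, -1))), Function('L')(-199)) = Add(Add(Mul(24948, Pow(8808, -1)), Mul(13984, Pow(-17808, -1))), Mul(-8, -199)) = Add(Add(Mul(24948, Rational(1, 8808)), Mul(13984, Rational(-1, 17808))), 1592) = Add(Add(Rational(2079, 734), Rational(-874, 1113)), 1592) = Add(Rational(1672411, 816942), 1592) = Rational(1302244075, 816942)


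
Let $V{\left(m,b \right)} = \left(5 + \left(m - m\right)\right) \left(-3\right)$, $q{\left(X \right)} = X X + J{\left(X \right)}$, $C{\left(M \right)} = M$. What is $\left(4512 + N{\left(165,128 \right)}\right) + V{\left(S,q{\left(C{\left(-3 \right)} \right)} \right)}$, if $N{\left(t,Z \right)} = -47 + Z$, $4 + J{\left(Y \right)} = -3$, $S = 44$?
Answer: $4578$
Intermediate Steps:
$J{\left(Y \right)} = -7$ ($J{\left(Y \right)} = -4 - 3 = -7$)
$q{\left(X \right)} = -7 + X^{2}$ ($q{\left(X \right)} = X X - 7 = X^{2} - 7 = -7 + X^{2}$)
$V{\left(m,b \right)} = -15$ ($V{\left(m,b \right)} = \left(5 + 0\right) \left(-3\right) = 5 \left(-3\right) = -15$)
$\left(4512 + N{\left(165,128 \right)}\right) + V{\left(S,q{\left(C{\left(-3 \right)} \right)} \right)} = \left(4512 + \left(-47 + 128\right)\right) - 15 = \left(4512 + 81\right) - 15 = 4593 - 15 = 4578$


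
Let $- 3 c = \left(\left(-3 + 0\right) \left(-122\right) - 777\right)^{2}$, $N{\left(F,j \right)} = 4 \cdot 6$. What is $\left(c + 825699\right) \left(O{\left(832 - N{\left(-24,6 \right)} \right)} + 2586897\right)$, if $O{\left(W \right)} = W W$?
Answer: $2492646195312$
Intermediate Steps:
$N{\left(F,j \right)} = 24$
$O{\left(W \right)} = W^{2}$
$c = -56307$ ($c = - \frac{\left(\left(-3 + 0\right) \left(-122\right) - 777\right)^{2}}{3} = - \frac{\left(\left(-3\right) \left(-122\right) - 777\right)^{2}}{3} = - \frac{\left(366 - 777\right)^{2}}{3} = - \frac{\left(-411\right)^{2}}{3} = \left(- \frac{1}{3}\right) 168921 = -56307$)
$\left(c + 825699\right) \left(O{\left(832 - N{\left(-24,6 \right)} \right)} + 2586897\right) = \left(-56307 + 825699\right) \left(\left(832 - 24\right)^{2} + 2586897\right) = 769392 \left(\left(832 - 24\right)^{2} + 2586897\right) = 769392 \left(808^{2} + 2586897\right) = 769392 \left(652864 + 2586897\right) = 769392 \cdot 3239761 = 2492646195312$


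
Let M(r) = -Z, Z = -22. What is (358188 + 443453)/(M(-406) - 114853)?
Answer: -801641/114831 ≈ -6.9810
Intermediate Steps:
M(r) = 22 (M(r) = -1*(-22) = 22)
(358188 + 443453)/(M(-406) - 114853) = (358188 + 443453)/(22 - 114853) = 801641/(-114831) = 801641*(-1/114831) = -801641/114831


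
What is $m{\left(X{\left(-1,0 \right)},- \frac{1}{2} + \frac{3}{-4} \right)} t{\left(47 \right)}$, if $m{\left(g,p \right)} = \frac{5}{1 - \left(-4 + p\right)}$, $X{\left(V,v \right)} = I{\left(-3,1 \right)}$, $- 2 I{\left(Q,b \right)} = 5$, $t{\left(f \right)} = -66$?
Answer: $- \frac{264}{5} \approx -52.8$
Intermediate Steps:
$I{\left(Q,b \right)} = - \frac{5}{2}$ ($I{\left(Q,b \right)} = \left(- \frac{1}{2}\right) 5 = - \frac{5}{2}$)
$X{\left(V,v \right)} = - \frac{5}{2}$
$m{\left(g,p \right)} = \frac{5}{5 - p}$
$m{\left(X{\left(-1,0 \right)},- \frac{1}{2} + \frac{3}{-4} \right)} t{\left(47 \right)} = - \frac{5}{-5 + \left(- \frac{1}{2} + \frac{3}{-4}\right)} \left(-66\right) = - \frac{5}{-5 + \left(\left(-1\right) \frac{1}{2} + 3 \left(- \frac{1}{4}\right)\right)} \left(-66\right) = - \frac{5}{-5 - \frac{5}{4}} \left(-66\right) = - \frac{5}{- \frac{25}{4}} \left(-66\right) = \left(-5\right) \left(- \frac{4}{25}\right) \left(-66\right) = \frac{4}{5} \left(-66\right) = - \frac{264}{5}$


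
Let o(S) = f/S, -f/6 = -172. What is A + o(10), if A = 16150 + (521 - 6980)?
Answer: 48971/5 ≈ 9794.2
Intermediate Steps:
f = 1032 (f = -6*(-172) = 1032)
o(S) = 1032/S
A = 9691 (A = 16150 - 6459 = 9691)
A + o(10) = 9691 + 1032/10 = 9691 + 1032*(⅒) = 9691 + 516/5 = 48971/5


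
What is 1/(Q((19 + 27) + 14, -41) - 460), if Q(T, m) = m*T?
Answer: -1/2920 ≈ -0.00034247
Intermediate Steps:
Q(T, m) = T*m
1/(Q((19 + 27) + 14, -41) - 460) = 1/(((19 + 27) + 14)*(-41) - 460) = 1/((46 + 14)*(-41) - 460) = 1/(60*(-41) - 460) = 1/(-2460 - 460) = 1/(-2920) = -1/2920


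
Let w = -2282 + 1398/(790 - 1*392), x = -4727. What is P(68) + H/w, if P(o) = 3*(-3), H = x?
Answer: -3140098/453419 ≈ -6.9254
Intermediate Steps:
H = -4727
P(o) = -9
w = -453419/199 (w = -2282 + 1398/(790 - 392) = -2282 + 1398/398 = -2282 + 1398*(1/398) = -2282 + 699/199 = -453419/199 ≈ -2278.5)
P(68) + H/w = -9 - 4727/(-453419/199) = -9 - 4727*(-199/453419) = -9 + 940673/453419 = -3140098/453419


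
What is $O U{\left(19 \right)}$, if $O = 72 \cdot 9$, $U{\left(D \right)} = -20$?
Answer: $-12960$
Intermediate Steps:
$O = 648$
$O U{\left(19 \right)} = 648 \left(-20\right) = -12960$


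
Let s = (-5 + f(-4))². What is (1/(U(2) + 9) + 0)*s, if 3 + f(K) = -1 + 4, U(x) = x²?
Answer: 25/13 ≈ 1.9231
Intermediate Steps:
f(K) = 0 (f(K) = -3 + (-1 + 4) = -3 + 3 = 0)
s = 25 (s = (-5 + 0)² = (-5)² = 25)
(1/(U(2) + 9) + 0)*s = (1/(2² + 9) + 0)*25 = (1/(4 + 9) + 0)*25 = (1/13 + 0)*25 = (1/13)*25 = 25/13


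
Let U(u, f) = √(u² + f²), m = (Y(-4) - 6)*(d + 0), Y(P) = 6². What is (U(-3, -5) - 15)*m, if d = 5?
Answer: -2250 + 150*√34 ≈ -1375.4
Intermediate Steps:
Y(P) = 36
m = 150 (m = (36 - 6)*(5 + 0) = 30*5 = 150)
U(u, f) = √(f² + u²)
(U(-3, -5) - 15)*m = (√((-5)² + (-3)²) - 15)*150 = (√(25 + 9) - 15)*150 = (√34 - 15)*150 = (-15 + √34)*150 = -2250 + 150*√34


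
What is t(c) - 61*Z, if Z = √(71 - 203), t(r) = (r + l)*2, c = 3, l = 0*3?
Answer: 6 - 122*I*√33 ≈ 6.0 - 700.84*I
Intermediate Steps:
l = 0
t(r) = 2*r (t(r) = (r + 0)*2 = r*2 = 2*r)
Z = 2*I*√33 (Z = √(-132) = 2*I*√33 ≈ 11.489*I)
t(c) - 61*Z = 2*3 - 122*I*√33 = 6 - 122*I*√33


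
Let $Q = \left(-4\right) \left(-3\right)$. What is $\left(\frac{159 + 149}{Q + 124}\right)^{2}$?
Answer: $\frac{5929}{1156} \approx 5.1289$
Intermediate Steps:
$Q = 12$
$\left(\frac{159 + 149}{Q + 124}\right)^{2} = \left(\frac{159 + 149}{12 + 124}\right)^{2} = \left(\frac{308}{136}\right)^{2} = \left(308 \cdot \frac{1}{136}\right)^{2} = \left(\frac{77}{34}\right)^{2} = \frac{5929}{1156}$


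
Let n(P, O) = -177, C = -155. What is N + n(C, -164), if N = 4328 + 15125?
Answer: 19276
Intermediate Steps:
N = 19453
N + n(C, -164) = 19453 - 177 = 19276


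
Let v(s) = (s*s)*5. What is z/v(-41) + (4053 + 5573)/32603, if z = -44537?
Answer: -1371133281/274028215 ≈ -5.0036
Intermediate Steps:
v(s) = 5*s² (v(s) = s²*5 = 5*s²)
z/v(-41) + (4053 + 5573)/32603 = -44537/(5*(-41)²) + (4053 + 5573)/32603 = -44537/(5*1681) + 9626*(1/32603) = -44537/8405 + 9626/32603 = -1371133281/274028215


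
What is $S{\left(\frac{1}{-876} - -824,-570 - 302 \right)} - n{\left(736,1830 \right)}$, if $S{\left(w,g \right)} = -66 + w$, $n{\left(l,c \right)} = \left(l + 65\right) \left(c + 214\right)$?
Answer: $- \frac{1433561737}{876} \approx -1.6365 \cdot 10^{6}$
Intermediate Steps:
$n{\left(l,c \right)} = \left(65 + l\right) \left(214 + c\right)$
$S{\left(\frac{1}{-876} - -824,-570 - 302 \right)} - n{\left(736,1830 \right)} = \left(-66 + \left(\frac{1}{-876} - -824\right)\right) - \left(13910 + 65 \cdot 1830 + 214 \cdot 736 + 1830 \cdot 736\right) = \left(-66 + \left(- \frac{1}{876} + 824\right)\right) - \left(13910 + 118950 + 157504 + 1346880\right) = \left(-66 + \frac{721823}{876}\right) - 1637244 = \frac{664007}{876} - 1637244 = - \frac{1433561737}{876}$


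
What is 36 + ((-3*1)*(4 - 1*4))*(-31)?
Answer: 36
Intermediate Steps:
36 + ((-3*1)*(4 - 1*4))*(-31) = 36 - 3*(4 - 4)*(-31) = 36 - 3*0*(-31) = 36 + 0*(-31) = 36 + 0 = 36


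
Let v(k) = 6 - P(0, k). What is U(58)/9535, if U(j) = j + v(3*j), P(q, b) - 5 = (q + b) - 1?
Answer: -114/9535 ≈ -0.011956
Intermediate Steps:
P(q, b) = 4 + b + q (P(q, b) = 5 + ((q + b) - 1) = 5 + ((b + q) - 1) = 5 + (-1 + b + q) = 4 + b + q)
v(k) = 2 - k (v(k) = 6 - (4 + k + 0) = 6 - (4 + k) = 6 + (-4 - k) = 2 - k)
U(j) = 2 - 2*j (U(j) = j + (2 - 3*j) = 2 - 2*j)
U(58)/9535 = (2 - 2*58)/9535 = (2 - 116)*(1/9535) = -114*1/9535 = -114/9535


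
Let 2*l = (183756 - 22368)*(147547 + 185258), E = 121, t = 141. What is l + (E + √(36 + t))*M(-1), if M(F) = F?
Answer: 26855366549 - √177 ≈ 2.6855e+10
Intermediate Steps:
l = 26855366670 (l = ((183756 - 22368)*(147547 + 185258))/2 = (161388*332805)/2 = (½)*53710733340 = 26855366670)
l + (E + √(36 + t))*M(-1) = 26855366670 + (121 + √(36 + 141))*(-1) = 26855366670 + (121 + √177)*(-1) = 26855366670 + (-121 - √177) = 26855366549 - √177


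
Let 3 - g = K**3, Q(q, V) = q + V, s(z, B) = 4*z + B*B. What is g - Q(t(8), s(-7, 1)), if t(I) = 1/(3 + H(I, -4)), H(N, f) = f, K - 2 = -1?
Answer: 30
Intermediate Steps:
K = 1 (K = 2 - 1 = 1)
s(z, B) = B**2 + 4*z (s(z, B) = 4*z + B**2 = B**2 + 4*z)
t(I) = -1 (t(I) = 1/(3 - 4) = 1/(-1) = -1)
Q(q, V) = V + q
g = 2 (g = 3 - 1*1**3 = 3 - 1*1 = 3 - 1 = 2)
g - Q(t(8), s(-7, 1)) = 2 - ((1**2 + 4*(-7)) - 1) = 2 - ((1 - 28) - 1) = 2 - (-27 - 1) = 2 - 1*(-28) = 2 + 28 = 30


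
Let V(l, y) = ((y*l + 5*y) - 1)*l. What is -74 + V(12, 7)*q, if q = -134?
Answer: -189818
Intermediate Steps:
V(l, y) = l*(-1 + 5*y + l*y) (V(l, y) = ((l*y + 5*y) - 1)*l = ((5*y + l*y) - 1)*l = (-1 + 5*y + l*y)*l = l*(-1 + 5*y + l*y))
-74 + V(12, 7)*q = -74 + (12*(-1 + 5*7 + 12*7))*(-134) = -74 + (12*(-1 + 35 + 84))*(-134) = -74 + (12*118)*(-134) = -74 + 1416*(-134) = -74 - 189744 = -189818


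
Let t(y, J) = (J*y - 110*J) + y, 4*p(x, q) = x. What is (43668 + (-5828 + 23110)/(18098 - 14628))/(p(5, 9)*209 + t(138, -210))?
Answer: -303090484/38036405 ≈ -7.9684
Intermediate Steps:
p(x, q) = x/4
t(y, J) = y - 110*J + J*y (t(y, J) = (-110*J + J*y) + y = y - 110*J + J*y)
(43668 + (-5828 + 23110)/(18098 - 14628))/(p(5, 9)*209 + t(138, -210)) = (43668 + (-5828 + 23110)/(18098 - 14628))/(((¼)*5)*209 + (138 - 110*(-210) - 210*138)) = (43668 + 17282/3470)/((5/4)*209 + (138 + 23100 - 28980)) = (43668 + 17282*(1/3470))/(1045/4 - 5742) = (43668 + 8641/1735)/(-21923/4) = (75772621/1735)*(-4/21923) = -303090484/38036405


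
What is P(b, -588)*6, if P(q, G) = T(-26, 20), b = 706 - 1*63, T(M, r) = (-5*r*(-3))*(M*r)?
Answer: -936000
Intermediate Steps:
T(M, r) = 15*M*r² (T(M, r) = (15*r)*(M*r) = 15*M*r²)
b = 643 (b = 706 - 63 = 643)
P(q, G) = -156000 (P(q, G) = 15*(-26)*20² = 15*(-26)*400 = -156000)
P(b, -588)*6 = -156000*6 = -936000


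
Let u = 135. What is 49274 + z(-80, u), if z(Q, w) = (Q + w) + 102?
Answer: 49431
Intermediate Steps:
z(Q, w) = 102 + Q + w
49274 + z(-80, u) = 49274 + (102 - 80 + 135) = 49274 + 157 = 49431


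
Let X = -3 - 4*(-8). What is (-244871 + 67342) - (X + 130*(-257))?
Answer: -144148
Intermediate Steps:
X = 29 (X = -3 + 32 = 29)
(-244871 + 67342) - (X + 130*(-257)) = (-244871 + 67342) - (29 + 130*(-257)) = -177529 - (29 - 33410) = -177529 - 1*(-33381) = -177529 + 33381 = -144148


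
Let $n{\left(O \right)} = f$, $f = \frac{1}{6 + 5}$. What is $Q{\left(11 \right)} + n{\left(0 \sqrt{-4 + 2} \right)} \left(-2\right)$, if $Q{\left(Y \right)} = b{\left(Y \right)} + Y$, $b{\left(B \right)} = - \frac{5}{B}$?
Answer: $\frac{114}{11} \approx 10.364$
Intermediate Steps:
$f = \frac{1}{11} \approx 0.090909$
$Q{\left(Y \right)} = Y - \frac{5}{Y}$ ($Q{\left(Y \right)} = - \frac{5}{Y} + Y = Y - \frac{5}{Y}$)
$n{\left(O \right)} = \frac{1}{11}$
$Q{\left(11 \right)} + n{\left(0 \sqrt{-4 + 2} \right)} \left(-2\right) = \left(11 - \frac{5}{11}\right) + \frac{1}{11} \left(-2\right) = \left(11 - \frac{5}{11}\right) - \frac{2}{11} = \frac{116}{11} - \frac{2}{11} = \frac{114}{11}$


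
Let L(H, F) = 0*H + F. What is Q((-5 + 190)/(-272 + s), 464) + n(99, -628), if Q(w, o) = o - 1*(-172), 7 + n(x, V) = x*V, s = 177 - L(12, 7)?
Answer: -61543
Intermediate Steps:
L(H, F) = F (L(H, F) = 0 + F = F)
s = 170 (s = 177 - 1*7 = 177 - 7 = 170)
n(x, V) = -7 + V*x (n(x, V) = -7 + x*V = -7 + V*x)
Q(w, o) = 172 + o (Q(w, o) = o + 172 = 172 + o)
Q((-5 + 190)/(-272 + s), 464) + n(99, -628) = (172 + 464) + (-7 - 628*99) = 636 + (-7 - 62172) = 636 - 62179 = -61543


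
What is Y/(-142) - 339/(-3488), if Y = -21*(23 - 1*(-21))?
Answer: 1635525/247648 ≈ 6.6042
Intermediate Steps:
Y = -924 (Y = -21*(23 + 21) = -21*44 = -924)
Y/(-142) - 339/(-3488) = -924/(-142) - 339/(-3488) = -924*(-1/142) - 339*(-1/3488) = 462/71 + 339/3488 = 1635525/247648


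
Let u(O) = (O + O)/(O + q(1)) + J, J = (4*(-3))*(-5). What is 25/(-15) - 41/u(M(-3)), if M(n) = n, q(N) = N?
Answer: -146/63 ≈ -2.3175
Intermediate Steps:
J = 60 (J = -12*(-5) = 60)
u(O) = 60 + 2*O/(1 + O) (u(O) = (O + O)/(O + 1) + 60 = (2*O)/(1 + O) + 60 = 2*O/(1 + O) + 60 = 60 + 2*O/(1 + O))
25/(-15) - 41/u(M(-3)) = 25/(-15) - 41*(1 - 3)/(2*(30 + 31*(-3))) = 25*(-1/15) - 41*(-1/(30 - 93)) = -5/3 - 41/(2*(-1/2)*(-63)) = -5/3 - 41/63 = -146/63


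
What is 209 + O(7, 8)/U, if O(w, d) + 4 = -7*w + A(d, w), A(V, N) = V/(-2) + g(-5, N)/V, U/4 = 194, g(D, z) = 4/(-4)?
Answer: 1297015/6208 ≈ 208.93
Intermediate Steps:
g(D, z) = -1 (g(D, z) = 4*(-¼) = -1)
U = 776 (U = 4*194 = 776)
A(V, N) = -1/V - V/2 (A(V, N) = V/(-2) - 1/V = V*(-½) - 1/V = -V/2 - 1/V = -1/V - V/2)
O(w, d) = -4 - 1/d - 7*w - d/2 (O(w, d) = -4 + (-7*w + (-1/d - d/2)) = -4 + (-1/d - 7*w - d/2) = -4 - 1/d - 7*w - d/2)
209 + O(7, 8)/U = 209 + (-4 - 1/8 - 7*7 - ½*8)/776 = 209 + (-4 - 1*⅛ - 49 - 4)*(1/776) = 209 + (-4 - ⅛ - 49 - 4)*(1/776) = 209 - 457/8*1/776 = 209 - 457/6208 = 1297015/6208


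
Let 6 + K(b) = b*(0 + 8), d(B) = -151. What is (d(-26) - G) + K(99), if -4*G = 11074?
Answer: 6807/2 ≈ 3403.5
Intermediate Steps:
G = -5537/2 (G = -1/4*11074 = -5537/2 ≈ -2768.5)
K(b) = -6 + 8*b (K(b) = -6 + b*(0 + 8) = -6 + b*8 = -6 + 8*b)
(d(-26) - G) + K(99) = (-151 - 1*(-5537/2)) + (-6 + 8*99) = (-151 + 5537/2) + (-6 + 792) = 5235/2 + 786 = 6807/2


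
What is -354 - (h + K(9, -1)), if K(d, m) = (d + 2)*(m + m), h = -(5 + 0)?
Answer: -327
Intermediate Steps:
h = -5 (h = -1*5 = -5)
K(d, m) = 2*m*(2 + d) (K(d, m) = (2 + d)*(2*m) = 2*m*(2 + d))
-354 - (h + K(9, -1)) = -354 - (-5 + 2*(-1)*(2 + 9)) = -354 - (-5 + 2*(-1)*11) = -354 - (-5 - 22) = -354 - 1*(-27) = -354 + 27 = -327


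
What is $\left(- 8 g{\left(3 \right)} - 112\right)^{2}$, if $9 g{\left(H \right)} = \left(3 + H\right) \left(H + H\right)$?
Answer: $20736$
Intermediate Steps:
$g{\left(H \right)} = \frac{2 H \left(3 + H\right)}{9}$ ($g{\left(H \right)} = \frac{\left(3 + H\right) \left(H + H\right)}{9} = \frac{\left(3 + H\right) 2 H}{9} = \frac{2 H \left(3 + H\right)}{9}$)
$\left(- 8 g{\left(3 \right)} - 112\right)^{2} = \left(- 8 \cdot \frac{2}{9} \cdot 3 \left(3 + 3\right) - 112\right)^{2} = \left(- 8 \cdot \frac{2}{9} \cdot 3 \cdot 6 - 112\right)^{2} = \left(\left(-8\right) 4 - 112\right)^{2} = \left(-32 - 112\right)^{2} = \left(-144\right)^{2} = 20736$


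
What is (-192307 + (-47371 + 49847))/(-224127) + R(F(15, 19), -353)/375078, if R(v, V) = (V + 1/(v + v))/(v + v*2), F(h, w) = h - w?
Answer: 253184096789/298898157888 ≈ 0.84706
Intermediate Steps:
R(v, V) = (V + 1/(2*v))/(3*v) (R(v, V) = (V + 1/(2*v))/(v + 2*v) = (V + 1/(2*v))/((3*v)) = (V + 1/(2*v))*(1/(3*v)) = (V + 1/(2*v))/(3*v))
(-192307 + (-47371 + 49847))/(-224127) + R(F(15, 19), -353)/375078 = (-192307 + (-47371 + 49847))/(-224127) + ((1 + 2*(-353)*(15 - 1*19))/(6*(15 - 1*19)²))/375078 = (-192307 + 2476)*(-1/224127) + ((1 + 2*(-353)*(15 - 19))/(6*(15 - 19)²))*(1/375078) = -189831*(-1/224127) + ((⅙)*(1 + 2*(-353)*(-4))/(-4)²)*(1/375078) = 63277/74709 + ((⅙)*(1/16)*(1 + 2824))*(1/375078) = 63277/74709 + ((⅙)*(1/16)*2825)*(1/375078) = 63277/74709 + (2825/96)*(1/375078) = 63277/74709 + 2825/36007488 = 253184096789/298898157888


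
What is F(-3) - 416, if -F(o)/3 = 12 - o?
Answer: -461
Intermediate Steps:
F(o) = -36 + 3*o (F(o) = -3*(12 - o) = -36 + 3*o)
F(-3) - 416 = (-36 + 3*(-3)) - 416 = (-36 - 9) - 416 = -45 - 416 = -461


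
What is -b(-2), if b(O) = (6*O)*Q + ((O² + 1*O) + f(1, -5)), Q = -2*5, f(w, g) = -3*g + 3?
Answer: -140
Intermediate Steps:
f(w, g) = 3 - 3*g
Q = -10
b(O) = 18 + O² - 59*O (b(O) = (6*O)*(-10) + ((O² + 1*O) + (3 - 3*(-5))) = -60*O + ((O² + O) + (3 + 15)) = -60*O + ((O + O²) + 18) = -60*O + (18 + O + O²) = 18 + O² - 59*O)
-b(-2) = -(18 + (-2)² - 59*(-2)) = -(18 + 4 + 118) = -1*140 = -140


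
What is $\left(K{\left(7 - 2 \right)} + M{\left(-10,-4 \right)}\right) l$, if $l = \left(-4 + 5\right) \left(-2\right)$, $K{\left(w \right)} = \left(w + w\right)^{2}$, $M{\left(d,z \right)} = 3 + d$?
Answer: $-186$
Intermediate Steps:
$K{\left(w \right)} = 4 w^{2}$ ($K{\left(w \right)} = \left(2 w\right)^{2} = 4 w^{2}$)
$l = -2$ ($l = 1 \left(-2\right) = -2$)
$\left(K{\left(7 - 2 \right)} + M{\left(-10,-4 \right)}\right) l = \left(4 \left(7 - 2\right)^{2} + \left(3 - 10\right)\right) \left(-2\right) = \left(4 \left(7 - 2\right)^{2} - 7\right) \left(-2\right) = \left(4 \cdot 5^{2} - 7\right) \left(-2\right) = \left(4 \cdot 25 - 7\right) \left(-2\right) = \left(100 - 7\right) \left(-2\right) = 93 \left(-2\right) = -186$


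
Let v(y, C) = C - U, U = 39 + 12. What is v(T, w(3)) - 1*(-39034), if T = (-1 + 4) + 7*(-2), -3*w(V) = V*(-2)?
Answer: 38985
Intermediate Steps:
U = 51
w(V) = 2*V/3 (w(V) = -V*(-2)/3 = -(-2)*V/3 = 2*V/3)
T = -11 (T = 3 - 14 = -11)
v(y, C) = -51 + C (v(y, C) = C - 1*51 = C - 51 = -51 + C)
v(T, w(3)) - 1*(-39034) = (-51 + (⅔)*3) - 1*(-39034) = (-51 + 2) + 39034 = -49 + 39034 = 38985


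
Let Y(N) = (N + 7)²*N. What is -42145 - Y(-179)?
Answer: 5253391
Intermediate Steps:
Y(N) = N*(7 + N)² (Y(N) = (7 + N)²*N = N*(7 + N)²)
-42145 - Y(-179) = -42145 - (-179)*(7 - 179)² = -42145 - (-179)*(-172)² = -42145 - (-179)*29584 = -42145 - 1*(-5295536) = -42145 + 5295536 = 5253391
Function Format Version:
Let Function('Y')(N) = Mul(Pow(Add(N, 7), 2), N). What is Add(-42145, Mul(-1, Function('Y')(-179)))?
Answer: 5253391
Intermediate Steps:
Function('Y')(N) = Mul(N, Pow(Add(7, N), 2)) (Function('Y')(N) = Mul(Pow(Add(7, N), 2), N) = Mul(N, Pow(Add(7, N), 2)))
Add(-42145, Mul(-1, Function('Y')(-179))) = Add(-42145, Mul(-1, Mul(-179, Pow(Add(7, -179), 2)))) = Add(-42145, Mul(-1, Mul(-179, Pow(-172, 2)))) = Add(-42145, Mul(-1, Mul(-179, 29584))) = Add(-42145, Mul(-1, -5295536)) = Add(-42145, 5295536) = 5253391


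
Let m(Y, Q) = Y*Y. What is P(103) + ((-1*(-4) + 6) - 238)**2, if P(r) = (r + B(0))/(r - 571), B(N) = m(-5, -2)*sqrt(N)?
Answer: 24328409/468 ≈ 51984.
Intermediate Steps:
m(Y, Q) = Y**2
B(N) = 25*sqrt(N) (B(N) = (-5)**2*sqrt(N) = 25*sqrt(N))
P(r) = r/(-571 + r) (P(r) = (r + 25*sqrt(0))/(r - 571) = (r + 25*0)/(-571 + r) = (r + 0)/(-571 + r) = r/(-571 + r))
P(103) + ((-1*(-4) + 6) - 238)**2 = 103/(-571 + 103) + ((-1*(-4) + 6) - 238)**2 = 103/(-468) + ((4 + 6) - 238)**2 = 103*(-1/468) + (10 - 238)**2 = -103/468 + (-228)**2 = -103/468 + 51984 = 24328409/468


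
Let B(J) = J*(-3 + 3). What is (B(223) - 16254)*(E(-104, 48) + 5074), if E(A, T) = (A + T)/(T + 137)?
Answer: -15256557036/185 ≈ -8.2468e+7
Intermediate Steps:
E(A, T) = (A + T)/(137 + T)
B(J) = 0 (B(J) = J*0 = 0)
(B(223) - 16254)*(E(-104, 48) + 5074) = (0 - 16254)*((-104 + 48)/(137 + 48) + 5074) = -16254*(-56/185 + 5074) = -16254*938634/185 = -15256557036/185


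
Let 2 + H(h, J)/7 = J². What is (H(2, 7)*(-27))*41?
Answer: -364203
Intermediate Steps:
H(h, J) = -14 + 7*J²
(H(2, 7)*(-27))*41 = ((-14 + 7*7²)*(-27))*41 = ((-14 + 7*49)*(-27))*41 = ((-14 + 343)*(-27))*41 = (329*(-27))*41 = -8883*41 = -364203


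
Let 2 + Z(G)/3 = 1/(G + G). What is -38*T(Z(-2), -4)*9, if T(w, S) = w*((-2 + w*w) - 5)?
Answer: 2848689/32 ≈ 89022.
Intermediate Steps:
Z(G) = -6 + 3/(2*G) (Z(G) = -6 + 3/(G + G) = -6 + 3/((2*G)) = -6 + 3*(1/(2*G)) = -6 + 3/(2*G))
T(w, S) = w*(-7 + w**2) (T(w, S) = w*((-2 + w**2) - 5) = w*(-7 + w**2))
-38*T(Z(-2), -4)*9 = -38*(-6 + (3/2)/(-2))*(-7 + (-6 + (3/2)/(-2))**2)*9 = -38*(-6 + (3/2)*(-1/2))*(-7 + (-6 + (3/2)*(-1/2))**2)*9 = -38*(-6 - 3/4)*(-7 + (-6 - 3/4)**2)*9 = -(-513)*(-7 + (-27/4)**2)/2*9 = -(-513)*(-7 + 729/16)/2*9 = -(-513)*617/(2*16)*9 = -38*(-16659/64)*9 = (316521/32)*9 = 2848689/32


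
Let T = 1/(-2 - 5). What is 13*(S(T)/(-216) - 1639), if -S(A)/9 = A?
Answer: -3579589/168 ≈ -21307.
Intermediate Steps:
T = -⅐ (T = 1/(-7) = -⅐ ≈ -0.14286)
S(A) = -9*A
13*(S(T)/(-216) - 1639) = 13*(-9*(-⅐)/(-216) - 1639) = 13*((9/7)*(-1/216) - 1639) = 13*(-1/168 - 1639) = 13*(-275353/168) = -3579589/168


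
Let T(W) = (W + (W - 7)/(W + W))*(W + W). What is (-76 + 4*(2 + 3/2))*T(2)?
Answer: -186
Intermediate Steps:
T(W) = 2*W*(W + (-7 + W)/(2*W)) (T(W) = (W + (-7 + W)/((2*W)))*(2*W) = (W + (-7 + W)*(1/(2*W)))*(2*W) = (W + (-7 + W)/(2*W))*(2*W) = 2*W*(W + (-7 + W)/(2*W)))
(-76 + 4*(2 + 3/2))*T(2) = (-76 + 4*(2 + 3/2))*(-7 + 2 + 2*2²) = (-76 + 4*(2 + 3*(½)))*(-7 + 2 + 2*4) = (-76 + 4*(2 + 3/2))*(-7 + 2 + 8) = (-76 + 4*(7/2))*3 = (-76 + 14)*3 = -62*3 = -186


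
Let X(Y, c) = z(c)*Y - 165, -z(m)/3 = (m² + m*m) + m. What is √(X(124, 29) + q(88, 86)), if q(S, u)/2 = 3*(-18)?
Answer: I*√636765 ≈ 797.98*I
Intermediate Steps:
z(m) = -6*m² - 3*m (z(m) = -3*((m² + m*m) + m) = -3*((m² + m²) + m) = -3*(2*m² + m) = -3*(m + 2*m²) = -6*m² - 3*m)
X(Y, c) = -165 - 3*Y*c*(1 + 2*c) (X(Y, c) = (-3*c*(1 + 2*c))*Y - 165 = -3*Y*c*(1 + 2*c) - 165 = -165 - 3*Y*c*(1 + 2*c))
q(S, u) = -108 (q(S, u) = 2*(3*(-18)) = 2*(-54) = -108)
√(X(124, 29) + q(88, 86)) = √((-165 - 3*124*29*(1 + 2*29)) - 108) = √((-165 - 3*124*29*(1 + 58)) - 108) = √((-165 - 3*124*29*59) - 108) = √((-165 - 636492) - 108) = √(-636657 - 108) = √(-636765) = I*√636765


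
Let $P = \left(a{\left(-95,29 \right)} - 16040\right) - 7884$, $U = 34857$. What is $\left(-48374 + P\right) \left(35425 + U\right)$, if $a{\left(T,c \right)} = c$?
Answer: $-5079209858$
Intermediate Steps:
$P = -23895$ ($P = \left(29 - 16040\right) - 7884 = -16011 - 7884 = -23895$)
$\left(-48374 + P\right) \left(35425 + U\right) = \left(-48374 - 23895\right) \left(35425 + 34857\right) = \left(-72269\right) 70282 = -5079209858$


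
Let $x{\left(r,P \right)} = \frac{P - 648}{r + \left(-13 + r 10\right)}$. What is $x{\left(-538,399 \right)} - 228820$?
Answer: $- \frac{452377057}{1977} \approx -2.2882 \cdot 10^{5}$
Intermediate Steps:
$x{\left(r,P \right)} = \frac{-648 + P}{-13 + 11 r}$ ($x{\left(r,P \right)} = \frac{-648 + P}{r + \left(-13 + 10 r\right)} = \frac{-648 + P}{-13 + 11 r}$)
$x{\left(-538,399 \right)} - 228820 = \frac{-648 + 399}{-13 + 11 \left(-538\right)} - 228820 = \frac{1}{-13 - 5918} \left(-249\right) - 228820 = \frac{1}{-5931} \left(-249\right) - 228820 = \left(- \frac{1}{5931}\right) \left(-249\right) - 228820 = \frac{83}{1977} - 228820 = - \frac{452377057}{1977}$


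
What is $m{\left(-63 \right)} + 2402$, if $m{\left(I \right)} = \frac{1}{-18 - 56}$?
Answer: $\frac{177747}{74} \approx 2402.0$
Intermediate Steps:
$m{\left(I \right)} = - \frac{1}{74}$ ($m{\left(I \right)} = \frac{1}{-74} = - \frac{1}{74}$)
$m{\left(-63 \right)} + 2402 = - \frac{1}{74} + 2402 = \frac{177747}{74}$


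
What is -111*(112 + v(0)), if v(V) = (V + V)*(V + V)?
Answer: -12432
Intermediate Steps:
v(V) = 4*V² (v(V) = (2*V)*(2*V) = 4*V²)
-111*(112 + v(0)) = -111*(112 + 4*0²) = -111*(112 + 4*0) = -111*(112 + 0) = -111*112 = -12432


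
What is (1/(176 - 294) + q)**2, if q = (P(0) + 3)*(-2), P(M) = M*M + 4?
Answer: 2732409/13924 ≈ 196.24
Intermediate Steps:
P(M) = 4 + M**2 (P(M) = M**2 + 4 = 4 + M**2)
q = -14 (q = ((4 + 0**2) + 3)*(-2) = ((4 + 0) + 3)*(-2) = (4 + 3)*(-2) = 7*(-2) = -14)
(1/(176 - 294) + q)**2 = (1/(176 - 294) - 14)**2 = (1/(-118) - 14)**2 = (-1/118 - 14)**2 = (-1653/118)**2 = 2732409/13924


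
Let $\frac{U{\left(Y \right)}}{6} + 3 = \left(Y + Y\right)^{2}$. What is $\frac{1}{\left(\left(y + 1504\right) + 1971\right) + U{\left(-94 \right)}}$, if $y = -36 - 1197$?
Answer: $\frac{1}{214288} \approx 4.6666 \cdot 10^{-6}$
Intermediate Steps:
$y = -1233$
$U{\left(Y \right)} = -18 + 24 Y^{2}$ ($U{\left(Y \right)} = -18 + 6 \left(Y + Y\right)^{2} = -18 + 6 \left(2 Y\right)^{2} = -18 + 6 \cdot 4 Y^{2} = -18 + 24 Y^{2}$)
$\frac{1}{\left(\left(y + 1504\right) + 1971\right) + U{\left(-94 \right)}} = \frac{1}{\left(\left(-1233 + 1504\right) + 1971\right) - \left(18 - 24 \left(-94\right)^{2}\right)} = \frac{1}{\left(271 + 1971\right) + \left(-18 + 24 \cdot 8836\right)} = \frac{1}{2242 + \left(-18 + 212064\right)} = \frac{1}{2242 + 212046} = \frac{1}{214288}$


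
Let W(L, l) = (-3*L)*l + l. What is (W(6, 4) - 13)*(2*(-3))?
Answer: 486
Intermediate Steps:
W(L, l) = l - 3*L*l (W(L, l) = -3*L*l + l = l - 3*L*l)
(W(6, 4) - 13)*(2*(-3)) = (4*(1 - 3*6) - 13)*(2*(-3)) = (4*(1 - 18) - 13)*(-6) = (4*(-17) - 13)*(-6) = (-68 - 13)*(-6) = -81*(-6) = 486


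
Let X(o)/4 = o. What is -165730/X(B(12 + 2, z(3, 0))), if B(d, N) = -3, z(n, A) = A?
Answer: 82865/6 ≈ 13811.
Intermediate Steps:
X(o) = 4*o
-165730/X(B(12 + 2, z(3, 0))) = -165730/(4*(-3)) = -165730/(-12) = -165730*(-1/12) = 82865/6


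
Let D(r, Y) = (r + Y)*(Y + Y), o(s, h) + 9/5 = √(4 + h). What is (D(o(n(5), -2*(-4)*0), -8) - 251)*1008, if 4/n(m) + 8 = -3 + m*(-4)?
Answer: -636048/5 ≈ -1.2721e+5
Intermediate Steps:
n(m) = 4/(-11 - 4*m) (n(m) = 4/(-8 + (-3 + m*(-4))) = 4/(-8 + (-3 - 4*m)) = 4/(-11 - 4*m))
o(s, h) = -9/5 + √(4 + h)
D(r, Y) = 2*Y*(Y + r) (D(r, Y) = (Y + r)*(2*Y) = 2*Y*(Y + r))
(D(o(n(5), -2*(-4)*0), -8) - 251)*1008 = (2*(-8)*(-8 + (-9/5 + √(4 - 2*(-4)*0))) - 251)*1008 = (2*(-8)*(-8 + (-9/5 + √(4 + 8*0))) - 251)*1008 = (2*(-8)*(-8 + (-9/5 + √(4 + 0))) - 251)*1008 = (2*(-8)*(-8 + (-9/5 + √4)) - 251)*1008 = (2*(-8)*(-8 + (-9/5 + 2)) - 251)*1008 = (2*(-8)*(-8 + ⅕) - 251)*1008 = (2*(-8)*(-39/5) - 251)*1008 = (624/5 - 251)*1008 = -631/5*1008 = -636048/5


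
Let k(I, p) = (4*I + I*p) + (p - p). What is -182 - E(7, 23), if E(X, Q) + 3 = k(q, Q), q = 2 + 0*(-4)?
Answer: -233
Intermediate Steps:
q = 2 (q = 2 + 0 = 2)
k(I, p) = 4*I + I*p (k(I, p) = (4*I + I*p) + 0 = 4*I + I*p)
E(X, Q) = 5 + 2*Q (E(X, Q) = -3 + 2*(4 + Q) = -3 + (8 + 2*Q) = 5 + 2*Q)
-182 - E(7, 23) = -182 - (5 + 2*23) = -182 - (5 + 46) = -182 - 1*51 = -182 - 51 = -233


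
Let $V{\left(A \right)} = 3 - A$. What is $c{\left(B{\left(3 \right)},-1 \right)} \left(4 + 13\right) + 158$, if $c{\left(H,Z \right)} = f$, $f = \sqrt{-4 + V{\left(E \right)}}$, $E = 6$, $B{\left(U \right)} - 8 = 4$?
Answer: $158 + 17 i \sqrt{7} \approx 158.0 + 44.978 i$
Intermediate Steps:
$B{\left(U \right)} = 12$ ($B{\left(U \right)} = 8 + 4 = 12$)
$f = i \sqrt{7}$ ($f = \sqrt{-4 + \left(3 - 6\right)} = \sqrt{-4 - 3} = \sqrt{-7} = i \sqrt{7} \approx 2.6458 i$)
$c{\left(H,Z \right)} = i \sqrt{7}$
$c{\left(B{\left(3 \right)},-1 \right)} \left(4 + 13\right) + 158 = i \sqrt{7} \left(4 + 13\right) + 158 = i \sqrt{7} \cdot 17 + 158 = 17 i \sqrt{7} + 158 = 158 + 17 i \sqrt{7}$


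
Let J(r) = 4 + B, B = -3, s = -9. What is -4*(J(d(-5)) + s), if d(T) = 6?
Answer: 32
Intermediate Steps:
J(r) = 1 (J(r) = 4 - 3 = 1)
-4*(J(d(-5)) + s) = -4*(1 - 9) = -4*(-8) = 32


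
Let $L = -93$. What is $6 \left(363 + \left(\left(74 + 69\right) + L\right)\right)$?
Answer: $2478$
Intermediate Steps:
$6 \left(363 + \left(\left(74 + 69\right) + L\right)\right) = 6 \left(363 + \left(\left(74 + 69\right) - 93\right)\right) = 6 \left(363 + \left(143 - 93\right)\right) = 6 \left(363 + 50\right) = 6 \cdot 413 = 2478$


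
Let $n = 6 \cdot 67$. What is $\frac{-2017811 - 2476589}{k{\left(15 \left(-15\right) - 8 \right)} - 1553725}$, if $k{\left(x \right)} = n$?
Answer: $\frac{4494400}{1553323} \approx 2.8934$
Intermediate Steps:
$n = 402$
$k{\left(x \right)} = 402$
$\frac{-2017811 - 2476589}{k{\left(15 \left(-15\right) - 8 \right)} - 1553725} = \frac{-2017811 - 2476589}{402 - 1553725} = - \frac{4494400}{-1553323} = \left(-4494400\right) \left(- \frac{1}{1553323}\right) = \frac{4494400}{1553323}$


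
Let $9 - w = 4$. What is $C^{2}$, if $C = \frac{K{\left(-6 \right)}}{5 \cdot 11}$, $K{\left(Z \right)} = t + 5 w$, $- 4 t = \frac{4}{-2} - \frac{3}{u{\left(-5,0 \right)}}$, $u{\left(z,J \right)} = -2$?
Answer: $\frac{40401}{193600} \approx 0.20868$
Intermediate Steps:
$w = 5$ ($w = 9 - 4 = 5$)
$t = \frac{1}{8}$ ($t = - \frac{\frac{4}{-2} - \frac{3}{-2}}{4} = - \frac{4 \left(- \frac{1}{2}\right) - - \frac{3}{2}}{4} = - \frac{-2 + \frac{3}{2}}{4} = \left(- \frac{1}{4}\right) \left(- \frac{1}{2}\right) = \frac{1}{8} \approx 0.125$)
$K{\left(Z \right)} = \frac{201}{8}$ ($K{\left(Z \right)} = \frac{1}{8} + 5 \cdot 5 = \frac{1}{8} + 25 = \frac{201}{8}$)
$C = \frac{201}{440}$ ($C = \frac{201}{8 \cdot 5 \cdot 11} = \frac{201}{8 \cdot 55} = \frac{201}{8} \cdot \frac{1}{55} = \frac{201}{440} \approx 0.45682$)
$C^{2} = \left(\frac{201}{440}\right)^{2} = \frac{40401}{193600}$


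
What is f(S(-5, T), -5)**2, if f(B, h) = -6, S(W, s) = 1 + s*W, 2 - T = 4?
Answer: 36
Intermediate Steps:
T = -2 (T = 2 - 1*4 = 2 - 4 = -2)
S(W, s) = 1 + W*s
f(S(-5, T), -5)**2 = (-6)**2 = 36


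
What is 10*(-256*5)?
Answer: -12800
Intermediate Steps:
10*(-256*5) = 10*(-1280) = -12800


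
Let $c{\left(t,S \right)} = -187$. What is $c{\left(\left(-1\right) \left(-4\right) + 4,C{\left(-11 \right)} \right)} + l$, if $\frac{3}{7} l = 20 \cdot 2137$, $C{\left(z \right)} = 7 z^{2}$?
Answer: $\frac{298619}{3} \approx 99540.0$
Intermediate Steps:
$l = \frac{299180}{3}$ ($l = \frac{7 \cdot 20 \cdot 2137}{3} = \frac{7}{3} \cdot 42740 = \frac{299180}{3} \approx 99727.0$)
$c{\left(\left(-1\right) \left(-4\right) + 4,C{\left(-11 \right)} \right)} + l = -187 + \frac{299180}{3} = \frac{298619}{3}$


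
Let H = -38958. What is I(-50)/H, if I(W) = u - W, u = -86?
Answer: 6/6493 ≈ 0.00092407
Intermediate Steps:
I(W) = -86 - W
I(-50)/H = (-86 - 1*(-50))/(-38958) = (-86 + 50)*(-1/38958) = -36*(-1/38958) = 6/6493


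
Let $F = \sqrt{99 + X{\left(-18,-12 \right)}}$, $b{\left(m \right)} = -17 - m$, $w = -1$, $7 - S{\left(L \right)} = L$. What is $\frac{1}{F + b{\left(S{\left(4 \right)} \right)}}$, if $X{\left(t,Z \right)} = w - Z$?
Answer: $- \frac{2}{29} - \frac{\sqrt{110}}{290} \approx -0.10513$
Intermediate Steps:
$S{\left(L \right)} = 7 - L$
$X{\left(t,Z \right)} = -1 - Z$
$F = \sqrt{110}$ ($F = \sqrt{99 - -11} = \sqrt{99 + \left(-1 + 12\right)} = \sqrt{99 + 11} = \sqrt{110} \approx 10.488$)
$\frac{1}{F + b{\left(S{\left(4 \right)} \right)}} = \frac{1}{\sqrt{110} - \left(24 - 4\right)} = \frac{1}{\sqrt{110} - 20} = \frac{1}{-20 + \sqrt{110}}$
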